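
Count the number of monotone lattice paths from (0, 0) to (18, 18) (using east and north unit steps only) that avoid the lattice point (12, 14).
Number of paths = 7047018300

Total paths from (0, 0) to (18, 18): C(36, 18) = 9075135300. Paths through (12, 14): (paths (0, 0) → (12, 14)) × (paths (12, 14) → (18, 18)) = C(26, 12) · C(10, 6) = 9657700 · 210 = 2028117000. Avoidance count = 9075135300 − 2028117000 = 7047018300.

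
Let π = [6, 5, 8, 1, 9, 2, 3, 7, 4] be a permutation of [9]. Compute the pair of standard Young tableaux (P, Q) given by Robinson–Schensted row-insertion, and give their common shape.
P = [1, 2, 3, 4] / [5, 7, 9] / [6, 8];  Q = [1, 3, 5, 8] / [2, 6, 7] / [4, 9];  common shape = (4, 3, 2)

Row-insert the values π_1, π_2, … into P one at a time, bumping the leftmost entry strictly greater than the inserted value down to the next row. The recording tableau Q records, in position (i, j), the step at which that cell was added to P.
  Insert 6 (step 1): P = [6];  Q = [1]
  Insert 5 (step 2): P = [5] / [6];  Q = [1] / [2]
  Insert 8 (step 3): P = [5, 8] / [6];  Q = [1, 3] / [2]
  Insert 1 (step 4): P = [1, 8] / [5] / [6];  Q = [1, 3] / [2] / [4]
  Insert 9 (step 5): P = [1, 8, 9] / [5] / [6];  Q = [1, 3, 5] / [2] / [4]
  Insert 2 (step 6): P = [1, 2, 9] / [5, 8] / [6];  Q = [1, 3, 5] / [2, 6] / [4]
  Insert 3 (step 7): P = [1, 2, 3] / [5, 8, 9] / [6];  Q = [1, 3, 5] / [2, 6, 7] / [4]
  Insert 7 (step 8): P = [1, 2, 3, 7] / [5, 8, 9] / [6];  Q = [1, 3, 5, 8] / [2, 6, 7] / [4]
  Insert 4 (step 9): P = [1, 2, 3, 4] / [5, 7, 9] / [6, 8];  Q = [1, 3, 5, 8] / [2, 6, 7] / [4, 9]
Final shape: (4, 3, 2).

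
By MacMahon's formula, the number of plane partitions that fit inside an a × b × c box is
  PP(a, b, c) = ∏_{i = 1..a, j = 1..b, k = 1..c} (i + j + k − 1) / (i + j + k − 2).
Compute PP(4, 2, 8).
PP(4, 2, 8) = 70785

Evaluate the triple product over i = 1..4, j = 1..2, k = 1..8. The factors are (2/1) · (3/2) · (4/3) · (5/4) · (6/5) · (7/6) · (8/7) · (9/8) · … (64 factors total). The numerators and denominators telescope so the product is an integer; carrying out the multiplication exactly gives PP(4, 2, 8) = 70785.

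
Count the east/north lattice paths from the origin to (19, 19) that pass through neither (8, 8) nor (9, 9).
Number of paths = 22039136680

Inclusion–exclusion. Total paths: C(38, 19) = 35345263800. Through P₁: C(16, 8)·C(22, 11) = 9078909840. Through P₂: C(18, 9)·C(20, 10) = 8982836720. Since P₁ is strictly southwest of P₂, a monotone path through both must visit P₁ then P₂; paths through both = C(16, 8)·C(2, 1)·C(20, 10) = 4755619440. Avoid both = 35345263800 − 9078909840 − 8982836720 + 4755619440 = 22039136680.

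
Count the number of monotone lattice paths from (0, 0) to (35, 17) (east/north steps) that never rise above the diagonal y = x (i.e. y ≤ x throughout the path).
Number of paths = 11582393855305

By the reflection principle (André's argument), the number of monotone paths to (35, 17) with n ≤ m that never go above y = x is C(52, 35) − C(52, 36) = 21945588357420 − 10363194502115 = 11582393855305.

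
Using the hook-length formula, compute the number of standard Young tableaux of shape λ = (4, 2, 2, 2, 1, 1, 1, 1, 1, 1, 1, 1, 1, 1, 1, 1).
# SYT of shape (4, 2, 2, 2, 1, 1, 1, 1, 1, 1, 1, 1, 1, 1, 1, 1) = 510510

Hook-length formula: f^λ = n! / Π hook(c), product over all cells c of the Young diagram. For λ = (4, 2, 2, 2, 1, 1, 1, 1, 1, 1, 1, 1, 1, 1, 1, 1), n = 22 boxes. Hook lengths by row (left-to-right, top-to-bottom): [19, 6, 2, 1]; [16, 3]; [15, 2]; [14, 1]; [12]; [11]; [10]; [9]; [8]; [7]; [6]; [5]; [4]; [3]; [2]; [1]. Product of hooks = 2201721274368000. So f^λ = 22! / 2201721274368000 = 1124000727777607680000 / 2201721274368000 = 510510.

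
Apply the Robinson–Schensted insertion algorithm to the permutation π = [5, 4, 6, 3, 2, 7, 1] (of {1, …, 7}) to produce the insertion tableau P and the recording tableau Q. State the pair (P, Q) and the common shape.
P = [1, 6, 7] / [2] / [3] / [4] / [5];  Q = [1, 3, 6] / [2] / [4] / [5] / [7];  common shape = (3, 1, 1, 1, 1)

Row-insert the values π_1, π_2, … into P one at a time, bumping the leftmost entry strictly greater than the inserted value down to the next row. The recording tableau Q records, in position (i, j), the step at which that cell was added to P.
  Insert 5 (step 1): P = [5];  Q = [1]
  Insert 4 (step 2): P = [4] / [5];  Q = [1] / [2]
  Insert 6 (step 3): P = [4, 6] / [5];  Q = [1, 3] / [2]
  Insert 3 (step 4): P = [3, 6] / [4] / [5];  Q = [1, 3] / [2] / [4]
  Insert 2 (step 5): P = [2, 6] / [3] / [4] / [5];  Q = [1, 3] / [2] / [4] / [5]
  Insert 7 (step 6): P = [2, 6, 7] / [3] / [4] / [5];  Q = [1, 3, 6] / [2] / [4] / [5]
  Insert 1 (step 7): P = [1, 6, 7] / [2] / [3] / [4] / [5];  Q = [1, 3, 6] / [2] / [4] / [5] / [7]
Final shape: (3, 1, 1, 1, 1).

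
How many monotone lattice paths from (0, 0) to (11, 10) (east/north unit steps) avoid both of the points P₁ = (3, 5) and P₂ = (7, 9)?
Number of paths = 243044

Inclusion–exclusion. Total paths: C(21, 11) = 352716. Through P₁: C(8, 3)·C(13, 8) = 72072. Through P₂: C(16, 7)·C(5, 4) = 57200. Since P₁ is strictly southwest of P₂, a monotone path through both must visit P₁ then P₂; paths through both = C(8, 3)·C(8, 4)·C(5, 4) = 19600. Avoid both = 352716 − 72072 − 57200 + 19600 = 243044.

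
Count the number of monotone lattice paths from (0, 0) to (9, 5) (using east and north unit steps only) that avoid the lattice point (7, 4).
Number of paths = 1012

Total paths from (0, 0) to (9, 5): C(14, 9) = 2002. Paths through (7, 4): (paths (0, 0) → (7, 4)) × (paths (7, 4) → (9, 5)) = C(11, 7) · C(3, 2) = 330 · 3 = 990. Avoidance count = 2002 − 990 = 1012.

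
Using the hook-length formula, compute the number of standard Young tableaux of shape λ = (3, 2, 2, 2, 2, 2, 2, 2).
# SYT of shape (3, 2, 2, 2, 2, 2, 2, 2) = 19448

Hook-length formula: f^λ = n! / Π hook(c), product over all cells c of the Young diagram. For λ = (3, 2, 2, 2, 2, 2, 2, 2), n = 17 boxes. Hook lengths by row (left-to-right, top-to-bottom): [10, 9, 1]; [8, 7]; [7, 6]; [6, 5]; [5, 4]; [4, 3]; [3, 2]; [2, 1]. Product of hooks = 18289152000. So f^λ = 17! / 18289152000 = 355687428096000 / 18289152000 = 19448.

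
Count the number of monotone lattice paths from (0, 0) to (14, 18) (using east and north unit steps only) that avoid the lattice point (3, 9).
Number of paths = 434484400

Total paths from (0, 0) to (14, 18): C(32, 14) = 471435600. Paths through (3, 9): (paths (0, 0) → (3, 9)) × (paths (3, 9) → (14, 18)) = C(12, 3) · C(20, 11) = 220 · 167960 = 36951200. Avoidance count = 471435600 − 36951200 = 434484400.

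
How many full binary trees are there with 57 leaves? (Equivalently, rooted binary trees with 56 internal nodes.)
C_56 = 6852456927844873497549658464312

These full binary trees are counted by the Catalan number C_n = (1/(n + 1)) · C(2n, n). For n = 56: C_56 = (1/57) · C(112, 56) = 390590044887157789360330532465784/57 = 6852456927844873497549658464312.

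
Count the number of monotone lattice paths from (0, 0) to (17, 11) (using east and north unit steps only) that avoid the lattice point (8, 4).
Number of paths = 15811380

Total paths from (0, 0) to (17, 11): C(28, 17) = 21474180. Paths through (8, 4): (paths (0, 0) → (8, 4)) × (paths (8, 4) → (17, 11)) = C(12, 8) · C(16, 9) = 495 · 11440 = 5662800. Avoidance count = 21474180 − 5662800 = 15811380.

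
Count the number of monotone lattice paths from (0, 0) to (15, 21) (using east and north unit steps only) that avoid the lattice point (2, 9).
Number of paths = 5281886060

Total paths from (0, 0) to (15, 21): C(36, 15) = 5567902560. Paths through (2, 9): (paths (0, 0) → (2, 9)) × (paths (2, 9) → (15, 21)) = C(11, 2) · C(25, 13) = 55 · 5200300 = 286016500. Avoidance count = 5567902560 − 286016500 = 5281886060.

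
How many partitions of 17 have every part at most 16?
p(17, parts ≤ 16) = 296

Use the recurrence p(n, m) = p(n, m−1) + p(n−m, m): either the largest part is < m (count p(n, m−1)) or the largest part is exactly m (remove one copy of m, count p(n−m, m)). With p(0, ·) = 1 this gives p(17, parts ≤ 16) = 296. (By conjugating Young diagrams, this also counts partitions of 17 into at most 16 parts.)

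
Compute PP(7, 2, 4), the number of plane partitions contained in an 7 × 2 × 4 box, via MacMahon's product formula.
PP(7, 2, 4) = 32670

Evaluate the triple product over i = 1..7, j = 1..2, k = 1..4. The factors are (2/1) · (3/2) · (4/3) · (5/4) · (3/2) · (4/3) · (5/4) · (6/5) · … (56 factors total). The numerators and denominators telescope so the product is an integer; carrying out the multiplication exactly gives PP(7, 2, 4) = 32670.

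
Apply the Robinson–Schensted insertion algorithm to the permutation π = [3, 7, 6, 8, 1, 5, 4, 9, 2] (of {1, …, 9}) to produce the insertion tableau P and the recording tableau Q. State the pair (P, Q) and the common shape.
P = [1, 2, 8, 9] / [3, 4] / [5] / [6] / [7];  Q = [1, 2, 4, 8] / [3, 6] / [5] / [7] / [9];  common shape = (4, 2, 1, 1, 1)

Row-insert the values π_1, π_2, … into P one at a time, bumping the leftmost entry strictly greater than the inserted value down to the next row. The recording tableau Q records, in position (i, j), the step at which that cell was added to P.
  Insert 3 (step 1): P = [3];  Q = [1]
  Insert 7 (step 2): P = [3, 7];  Q = [1, 2]
  Insert 6 (step 3): P = [3, 6] / [7];  Q = [1, 2] / [3]
  Insert 8 (step 4): P = [3, 6, 8] / [7];  Q = [1, 2, 4] / [3]
  Insert 1 (step 5): P = [1, 6, 8] / [3] / [7];  Q = [1, 2, 4] / [3] / [5]
  Insert 5 (step 6): P = [1, 5, 8] / [3, 6] / [7];  Q = [1, 2, 4] / [3, 6] / [5]
  Insert 4 (step 7): P = [1, 4, 8] / [3, 5] / [6] / [7];  Q = [1, 2, 4] / [3, 6] / [5] / [7]
  Insert 9 (step 8): P = [1, 4, 8, 9] / [3, 5] / [6] / [7];  Q = [1, 2, 4, 8] / [3, 6] / [5] / [7]
  Insert 2 (step 9): P = [1, 2, 8, 9] / [3, 4] / [5] / [6] / [7];  Q = [1, 2, 4, 8] / [3, 6] / [5] / [7] / [9]
Final shape: (4, 2, 1, 1, 1).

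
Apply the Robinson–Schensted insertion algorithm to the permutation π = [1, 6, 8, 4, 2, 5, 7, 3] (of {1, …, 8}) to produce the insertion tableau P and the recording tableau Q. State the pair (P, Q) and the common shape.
P = [1, 2, 3, 7] / [4, 5] / [6, 8];  Q = [1, 2, 3, 7] / [4, 6] / [5, 8];  common shape = (4, 2, 2)

Row-insert the values π_1, π_2, … into P one at a time, bumping the leftmost entry strictly greater than the inserted value down to the next row. The recording tableau Q records, in position (i, j), the step at which that cell was added to P.
  Insert 1 (step 1): P = [1];  Q = [1]
  Insert 6 (step 2): P = [1, 6];  Q = [1, 2]
  Insert 8 (step 3): P = [1, 6, 8];  Q = [1, 2, 3]
  Insert 4 (step 4): P = [1, 4, 8] / [6];  Q = [1, 2, 3] / [4]
  Insert 2 (step 5): P = [1, 2, 8] / [4] / [6];  Q = [1, 2, 3] / [4] / [5]
  Insert 5 (step 6): P = [1, 2, 5] / [4, 8] / [6];  Q = [1, 2, 3] / [4, 6] / [5]
  Insert 7 (step 7): P = [1, 2, 5, 7] / [4, 8] / [6];  Q = [1, 2, 3, 7] / [4, 6] / [5]
  Insert 3 (step 8): P = [1, 2, 3, 7] / [4, 5] / [6, 8];  Q = [1, 2, 3, 7] / [4, 6] / [5, 8]
Final shape: (4, 2, 2).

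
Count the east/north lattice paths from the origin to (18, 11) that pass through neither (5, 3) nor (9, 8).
Number of paths = 19405970

Inclusion–exclusion. Total paths: C(29, 18) = 34597290. Through P₁: C(8, 5)·C(21, 13) = 11395440. Through P₂: C(17, 9)·C(12, 9) = 5348200. Since P₁ is strictly southwest of P₂, a monotone path through both must visit P₁ then P₂; paths through both = C(8, 5)·C(9, 4)·C(12, 9) = 1552320. Avoid both = 34597290 − 11395440 − 5348200 + 1552320 = 19405970.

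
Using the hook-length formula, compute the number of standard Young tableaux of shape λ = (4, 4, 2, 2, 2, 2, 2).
# SYT of shape (4, 4, 2, 2, 2, 2, 2) = 952952

Hook-length formula: f^λ = n! / Π hook(c), product over all cells c of the Young diagram. For λ = (4, 4, 2, 2, 2, 2, 2), n = 18 boxes. Hook lengths by row (left-to-right, top-to-bottom): [10, 9, 3, 2]; [9, 8, 2, 1]; [6, 5]; [5, 4]; [4, 3]; [3, 2]; [2, 1]. Product of hooks = 6718464000. So f^λ = 18! / 6718464000 = 6402373705728000 / 6718464000 = 952952.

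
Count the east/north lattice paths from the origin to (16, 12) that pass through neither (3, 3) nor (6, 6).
Number of paths = 16277163

Inclusion–exclusion. Total paths: C(28, 16) = 30421755. Through P₁: C(6, 3)·C(22, 13) = 9948400. Through P₂: C(12, 6)·C(16, 10) = 7399392. Since P₁ is strictly southwest of P₂, a monotone path through both must visit P₁ then P₂; paths through both = C(6, 3)·C(6, 3)·C(16, 10) = 3203200. Avoid both = 30421755 − 9948400 − 7399392 + 3203200 = 16277163.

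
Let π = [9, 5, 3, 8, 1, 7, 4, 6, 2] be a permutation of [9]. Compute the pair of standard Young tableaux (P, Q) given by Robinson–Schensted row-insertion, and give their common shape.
P = [1, 2, 6] / [3, 4] / [5, 7] / [8] / [9];  Q = [1, 4, 8] / [2, 6] / [3, 7] / [5] / [9];  common shape = (3, 2, 2, 1, 1)

Row-insert the values π_1, π_2, … into P one at a time, bumping the leftmost entry strictly greater than the inserted value down to the next row. The recording tableau Q records, in position (i, j), the step at which that cell was added to P.
  Insert 9 (step 1): P = [9];  Q = [1]
  Insert 5 (step 2): P = [5] / [9];  Q = [1] / [2]
  Insert 3 (step 3): P = [3] / [5] / [9];  Q = [1] / [2] / [3]
  Insert 8 (step 4): P = [3, 8] / [5] / [9];  Q = [1, 4] / [2] / [3]
  Insert 1 (step 5): P = [1, 8] / [3] / [5] / [9];  Q = [1, 4] / [2] / [3] / [5]
  Insert 7 (step 6): P = [1, 7] / [3, 8] / [5] / [9];  Q = [1, 4] / [2, 6] / [3] / [5]
  Insert 4 (step 7): P = [1, 4] / [3, 7] / [5, 8] / [9];  Q = [1, 4] / [2, 6] / [3, 7] / [5]
  Insert 6 (step 8): P = [1, 4, 6] / [3, 7] / [5, 8] / [9];  Q = [1, 4, 8] / [2, 6] / [3, 7] / [5]
  Insert 2 (step 9): P = [1, 2, 6] / [3, 4] / [5, 7] / [8] / [9];  Q = [1, 4, 8] / [2, 6] / [3, 7] / [5] / [9]
Final shape: (3, 2, 2, 1, 1).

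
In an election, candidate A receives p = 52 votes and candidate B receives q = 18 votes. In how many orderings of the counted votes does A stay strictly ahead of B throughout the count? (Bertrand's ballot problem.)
Strict-lead orderings = 11266694027804028

Total orderings of the 70 votes with 52 for A: C(70, 52) = 23196134763125940. By the Bertrand ballot formula (Cycle Lemma / reflection principle), the number of orderings in which A is strictly ahead of B throughout is (p − q)/(p + q) · C(p + q, p) = (52 − 18)/(52 + 18) · 23196134763125940 = 11266694027804028.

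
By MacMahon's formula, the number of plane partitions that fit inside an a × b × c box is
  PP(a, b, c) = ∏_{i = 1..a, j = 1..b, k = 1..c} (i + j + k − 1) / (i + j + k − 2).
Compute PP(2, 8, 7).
PP(2, 8, 7) = 9202050

Evaluate the triple product over i = 1..2, j = 1..8, k = 1..7. The factors are (2/1) · (3/2) · (4/3) · (5/4) · (6/5) · (7/6) · (8/7) · (3/2) · … (112 factors total). The numerators and denominators telescope so the product is an integer; carrying out the multiplication exactly gives PP(2, 8, 7) = 9202050.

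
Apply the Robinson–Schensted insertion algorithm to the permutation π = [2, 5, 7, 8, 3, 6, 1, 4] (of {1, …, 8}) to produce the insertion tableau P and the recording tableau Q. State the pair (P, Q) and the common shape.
P = [1, 3, 4, 8] / [2, 6] / [5, 7];  Q = [1, 2, 3, 4] / [5, 6] / [7, 8];  common shape = (4, 2, 2)

Row-insert the values π_1, π_2, … into P one at a time, bumping the leftmost entry strictly greater than the inserted value down to the next row. The recording tableau Q records, in position (i, j), the step at which that cell was added to P.
  Insert 2 (step 1): P = [2];  Q = [1]
  Insert 5 (step 2): P = [2, 5];  Q = [1, 2]
  Insert 7 (step 3): P = [2, 5, 7];  Q = [1, 2, 3]
  Insert 8 (step 4): P = [2, 5, 7, 8];  Q = [1, 2, 3, 4]
  Insert 3 (step 5): P = [2, 3, 7, 8] / [5];  Q = [1, 2, 3, 4] / [5]
  Insert 6 (step 6): P = [2, 3, 6, 8] / [5, 7];  Q = [1, 2, 3, 4] / [5, 6]
  Insert 1 (step 7): P = [1, 3, 6, 8] / [2, 7] / [5];  Q = [1, 2, 3, 4] / [5, 6] / [7]
  Insert 4 (step 8): P = [1, 3, 4, 8] / [2, 6] / [5, 7];  Q = [1, 2, 3, 4] / [5, 6] / [7, 8]
Final shape: (4, 2, 2).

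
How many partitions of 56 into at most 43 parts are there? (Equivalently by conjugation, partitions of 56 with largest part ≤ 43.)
p(56, parts ≤ 43) = 526551

Use the recurrence p(n, m) = p(n, m−1) + p(n−m, m): either the largest part is < m (count p(n, m−1)) or the largest part is exactly m (remove one copy of m, count p(n−m, m)). With p(0, ·) = 1 this gives p(56, parts ≤ 43) = 526551. (By conjugating Young diagrams, this also counts partitions of 56 into at most 43 parts.)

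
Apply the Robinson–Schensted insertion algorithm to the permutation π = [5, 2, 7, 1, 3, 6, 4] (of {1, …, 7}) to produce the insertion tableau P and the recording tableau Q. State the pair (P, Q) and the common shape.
P = [1, 3, 4] / [2, 6] / [5, 7];  Q = [1, 3, 6] / [2, 5] / [4, 7];  common shape = (3, 2, 2)

Row-insert the values π_1, π_2, … into P one at a time, bumping the leftmost entry strictly greater than the inserted value down to the next row. The recording tableau Q records, in position (i, j), the step at which that cell was added to P.
  Insert 5 (step 1): P = [5];  Q = [1]
  Insert 2 (step 2): P = [2] / [5];  Q = [1] / [2]
  Insert 7 (step 3): P = [2, 7] / [5];  Q = [1, 3] / [2]
  Insert 1 (step 4): P = [1, 7] / [2] / [5];  Q = [1, 3] / [2] / [4]
  Insert 3 (step 5): P = [1, 3] / [2, 7] / [5];  Q = [1, 3] / [2, 5] / [4]
  Insert 6 (step 6): P = [1, 3, 6] / [2, 7] / [5];  Q = [1, 3, 6] / [2, 5] / [4]
  Insert 4 (step 7): P = [1, 3, 4] / [2, 6] / [5, 7];  Q = [1, 3, 6] / [2, 5] / [4, 7]
Final shape: (3, 2, 2).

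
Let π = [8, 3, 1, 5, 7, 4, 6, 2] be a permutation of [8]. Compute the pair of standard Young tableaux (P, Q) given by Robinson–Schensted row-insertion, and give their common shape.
P = [1, 2, 6] / [3, 4, 7] / [5] / [8];  Q = [1, 4, 5] / [2, 6, 7] / [3] / [8];  common shape = (3, 3, 1, 1)

Row-insert the values π_1, π_2, … into P one at a time, bumping the leftmost entry strictly greater than the inserted value down to the next row. The recording tableau Q records, in position (i, j), the step at which that cell was added to P.
  Insert 8 (step 1): P = [8];  Q = [1]
  Insert 3 (step 2): P = [3] / [8];  Q = [1] / [2]
  Insert 1 (step 3): P = [1] / [3] / [8];  Q = [1] / [2] / [3]
  Insert 5 (step 4): P = [1, 5] / [3] / [8];  Q = [1, 4] / [2] / [3]
  Insert 7 (step 5): P = [1, 5, 7] / [3] / [8];  Q = [1, 4, 5] / [2] / [3]
  Insert 4 (step 6): P = [1, 4, 7] / [3, 5] / [8];  Q = [1, 4, 5] / [2, 6] / [3]
  Insert 6 (step 7): P = [1, 4, 6] / [3, 5, 7] / [8];  Q = [1, 4, 5] / [2, 6, 7] / [3]
  Insert 2 (step 8): P = [1, 2, 6] / [3, 4, 7] / [5] / [8];  Q = [1, 4, 5] / [2, 6, 7] / [3] / [8]
Final shape: (3, 3, 1, 1).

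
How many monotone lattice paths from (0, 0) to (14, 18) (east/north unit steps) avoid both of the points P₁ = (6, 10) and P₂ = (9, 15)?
Number of paths = 320265504

Inclusion–exclusion. Total paths: C(32, 14) = 471435600. Through P₁: C(16, 6)·C(16, 8) = 103062960. Through P₂: C(24, 9)·C(8, 5) = 73220224. Since P₁ is strictly southwest of P₂, a monotone path through both must visit P₁ then P₂; paths through both = C(16, 6)·C(8, 3)·C(8, 5) = 25113088. Avoid both = 471435600 − 103062960 − 73220224 + 25113088 = 320265504.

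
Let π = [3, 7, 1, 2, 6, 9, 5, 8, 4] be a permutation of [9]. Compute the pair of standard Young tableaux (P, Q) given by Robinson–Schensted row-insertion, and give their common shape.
P = [1, 2, 4, 8] / [3, 5, 9] / [6] / [7];  Q = [1, 2, 5, 6] / [3, 4, 8] / [7] / [9];  common shape = (4, 3, 1, 1)

Row-insert the values π_1, π_2, … into P one at a time, bumping the leftmost entry strictly greater than the inserted value down to the next row. The recording tableau Q records, in position (i, j), the step at which that cell was added to P.
  Insert 3 (step 1): P = [3];  Q = [1]
  Insert 7 (step 2): P = [3, 7];  Q = [1, 2]
  Insert 1 (step 3): P = [1, 7] / [3];  Q = [1, 2] / [3]
  Insert 2 (step 4): P = [1, 2] / [3, 7];  Q = [1, 2] / [3, 4]
  Insert 6 (step 5): P = [1, 2, 6] / [3, 7];  Q = [1, 2, 5] / [3, 4]
  Insert 9 (step 6): P = [1, 2, 6, 9] / [3, 7];  Q = [1, 2, 5, 6] / [3, 4]
  Insert 5 (step 7): P = [1, 2, 5, 9] / [3, 6] / [7];  Q = [1, 2, 5, 6] / [3, 4] / [7]
  Insert 8 (step 8): P = [1, 2, 5, 8] / [3, 6, 9] / [7];  Q = [1, 2, 5, 6] / [3, 4, 8] / [7]
  Insert 4 (step 9): P = [1, 2, 4, 8] / [3, 5, 9] / [6] / [7];  Q = [1, 2, 5, 6] / [3, 4, 8] / [7] / [9]
Final shape: (4, 3, 1, 1).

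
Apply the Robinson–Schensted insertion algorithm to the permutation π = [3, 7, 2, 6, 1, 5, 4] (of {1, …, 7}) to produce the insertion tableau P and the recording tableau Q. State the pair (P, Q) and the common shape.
P = [1, 4] / [2, 5] / [3, 6] / [7];  Q = [1, 2] / [3, 4] / [5, 6] / [7];  common shape = (2, 2, 2, 1)

Row-insert the values π_1, π_2, … into P one at a time, bumping the leftmost entry strictly greater than the inserted value down to the next row. The recording tableau Q records, in position (i, j), the step at which that cell was added to P.
  Insert 3 (step 1): P = [3];  Q = [1]
  Insert 7 (step 2): P = [3, 7];  Q = [1, 2]
  Insert 2 (step 3): P = [2, 7] / [3];  Q = [1, 2] / [3]
  Insert 6 (step 4): P = [2, 6] / [3, 7];  Q = [1, 2] / [3, 4]
  Insert 1 (step 5): P = [1, 6] / [2, 7] / [3];  Q = [1, 2] / [3, 4] / [5]
  Insert 5 (step 6): P = [1, 5] / [2, 6] / [3, 7];  Q = [1, 2] / [3, 4] / [5, 6]
  Insert 4 (step 7): P = [1, 4] / [2, 5] / [3, 6] / [7];  Q = [1, 2] / [3, 4] / [5, 6] / [7]
Final shape: (2, 2, 2, 1).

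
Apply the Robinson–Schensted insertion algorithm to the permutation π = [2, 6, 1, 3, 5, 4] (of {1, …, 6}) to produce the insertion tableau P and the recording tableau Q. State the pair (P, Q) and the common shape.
P = [1, 3, 4] / [2, 5] / [6];  Q = [1, 2, 5] / [3, 4] / [6];  common shape = (3, 2, 1)

Row-insert the values π_1, π_2, … into P one at a time, bumping the leftmost entry strictly greater than the inserted value down to the next row. The recording tableau Q records, in position (i, j), the step at which that cell was added to P.
  Insert 2 (step 1): P = [2];  Q = [1]
  Insert 6 (step 2): P = [2, 6];  Q = [1, 2]
  Insert 1 (step 3): P = [1, 6] / [2];  Q = [1, 2] / [3]
  Insert 3 (step 4): P = [1, 3] / [2, 6];  Q = [1, 2] / [3, 4]
  Insert 5 (step 5): P = [1, 3, 5] / [2, 6];  Q = [1, 2, 5] / [3, 4]
  Insert 4 (step 6): P = [1, 3, 4] / [2, 5] / [6];  Q = [1, 2, 5] / [3, 4] / [6]
Final shape: (3, 2, 1).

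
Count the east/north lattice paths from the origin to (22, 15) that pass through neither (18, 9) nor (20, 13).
Number of paths = 5362782120

Inclusion–exclusion. Total paths: C(37, 22) = 9364199760. Through P₁: C(27, 18)·C(10, 4) = 984233250. Through P₂: C(33, 20)·C(4, 2) = 3438998640. Since P₁ is strictly southwest of P₂, a monotone path through both must visit P₁ then P₂; paths through both = C(27, 18)·C(6, 2)·C(4, 2) = 421814250. Avoid both = 9364199760 − 984233250 − 3438998640 + 421814250 = 5362782120.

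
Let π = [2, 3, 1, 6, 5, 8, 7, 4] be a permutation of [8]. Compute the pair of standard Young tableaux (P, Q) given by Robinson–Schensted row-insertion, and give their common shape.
P = [1, 3, 4, 7] / [2, 5, 8] / [6];  Q = [1, 2, 4, 6] / [3, 5, 7] / [8];  common shape = (4, 3, 1)

Row-insert the values π_1, π_2, … into P one at a time, bumping the leftmost entry strictly greater than the inserted value down to the next row. The recording tableau Q records, in position (i, j), the step at which that cell was added to P.
  Insert 2 (step 1): P = [2];  Q = [1]
  Insert 3 (step 2): P = [2, 3];  Q = [1, 2]
  Insert 1 (step 3): P = [1, 3] / [2];  Q = [1, 2] / [3]
  Insert 6 (step 4): P = [1, 3, 6] / [2];  Q = [1, 2, 4] / [3]
  Insert 5 (step 5): P = [1, 3, 5] / [2, 6];  Q = [1, 2, 4] / [3, 5]
  Insert 8 (step 6): P = [1, 3, 5, 8] / [2, 6];  Q = [1, 2, 4, 6] / [3, 5]
  Insert 7 (step 7): P = [1, 3, 5, 7] / [2, 6, 8];  Q = [1, 2, 4, 6] / [3, 5, 7]
  Insert 4 (step 8): P = [1, 3, 4, 7] / [2, 5, 8] / [6];  Q = [1, 2, 4, 6] / [3, 5, 7] / [8]
Final shape: (4, 3, 1).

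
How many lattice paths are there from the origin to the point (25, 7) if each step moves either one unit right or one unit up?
Number of paths = 3365856

A monotone lattice path from (0, 0) to (25, 7) consists of 25 east steps and 7 north steps in some order, so it is determined by which 25 of the 32 steps are east. The count is C(32, 25) = 3365856.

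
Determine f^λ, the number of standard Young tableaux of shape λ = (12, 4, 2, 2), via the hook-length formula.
# SYT of shape (12, 4, 2, 2) = 3627936

Hook-length formula: f^λ = n! / Π hook(c), product over all cells c of the Young diagram. For λ = (12, 4, 2, 2), n = 20 boxes. Hook lengths by row (left-to-right, top-to-bottom): [15, 14, 11, 10, 8, 7, 6, 5, 4, 3, 2, 1]; [6, 5, 2, 1]; [3, 2]; [2, 1]. Product of hooks = 670602240000. So f^λ = 20! / 670602240000 = 2432902008176640000 / 670602240000 = 3627936.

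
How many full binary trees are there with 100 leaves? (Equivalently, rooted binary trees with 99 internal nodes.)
C_99 = 227508830794229349661819540395688853956041682601541047340

These full binary trees are counted by the Catalan number C_n = (1/(n + 1)) · C(2n, n). For n = 99: C_99 = (1/100) · C(198, 99) = 22750883079422934966181954039568885395604168260154104734000/100 = 227508830794229349661819540395688853956041682601541047340.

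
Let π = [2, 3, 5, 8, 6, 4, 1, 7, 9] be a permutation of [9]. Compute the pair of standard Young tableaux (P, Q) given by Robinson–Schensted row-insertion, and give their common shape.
P = [1, 3, 4, 6, 7, 9] / [2] / [5] / [8];  Q = [1, 2, 3, 4, 8, 9] / [5] / [6] / [7];  common shape = (6, 1, 1, 1)

Row-insert the values π_1, π_2, … into P one at a time, bumping the leftmost entry strictly greater than the inserted value down to the next row. The recording tableau Q records, in position (i, j), the step at which that cell was added to P.
  Insert 2 (step 1): P = [2];  Q = [1]
  Insert 3 (step 2): P = [2, 3];  Q = [1, 2]
  Insert 5 (step 3): P = [2, 3, 5];  Q = [1, 2, 3]
  Insert 8 (step 4): P = [2, 3, 5, 8];  Q = [1, 2, 3, 4]
  Insert 6 (step 5): P = [2, 3, 5, 6] / [8];  Q = [1, 2, 3, 4] / [5]
  Insert 4 (step 6): P = [2, 3, 4, 6] / [5] / [8];  Q = [1, 2, 3, 4] / [5] / [6]
  Insert 1 (step 7): P = [1, 3, 4, 6] / [2] / [5] / [8];  Q = [1, 2, 3, 4] / [5] / [6] / [7]
  Insert 7 (step 8): P = [1, 3, 4, 6, 7] / [2] / [5] / [8];  Q = [1, 2, 3, 4, 8] / [5] / [6] / [7]
  Insert 9 (step 9): P = [1, 3, 4, 6, 7, 9] / [2] / [5] / [8];  Q = [1, 2, 3, 4, 8, 9] / [5] / [6] / [7]
Final shape: (6, 1, 1, 1).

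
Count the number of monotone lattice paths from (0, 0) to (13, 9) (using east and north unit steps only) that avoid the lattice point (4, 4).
Number of paths = 357280

Total paths from (0, 0) to (13, 9): C(22, 13) = 497420. Paths through (4, 4): (paths (0, 0) → (4, 4)) × (paths (4, 4) → (13, 9)) = C(8, 4) · C(14, 9) = 70 · 2002 = 140140. Avoidance count = 497420 − 140140 = 357280.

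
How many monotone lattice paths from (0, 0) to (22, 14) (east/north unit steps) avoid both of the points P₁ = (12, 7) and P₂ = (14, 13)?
Number of paths = 2648524452

Inclusion–exclusion. Total paths: C(36, 22) = 3796297200. Through P₁: C(19, 12)·C(17, 10) = 979945824. Through P₂: C(27, 14)·C(9, 8) = 180524700. Since P₁ is strictly southwest of P₂, a monotone path through both must visit P₁ then P₂; paths through both = C(19, 12)·C(8, 2)·C(9, 8) = 12697776. Avoid both = 3796297200 − 979945824 − 180524700 + 12697776 = 2648524452.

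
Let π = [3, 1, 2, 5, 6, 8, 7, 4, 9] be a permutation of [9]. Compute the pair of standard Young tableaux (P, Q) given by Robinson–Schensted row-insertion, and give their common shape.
P = [1, 2, 4, 6, 7, 9] / [3, 5] / [8];  Q = [1, 3, 4, 5, 6, 9] / [2, 7] / [8];  common shape = (6, 2, 1)

Row-insert the values π_1, π_2, … into P one at a time, bumping the leftmost entry strictly greater than the inserted value down to the next row. The recording tableau Q records, in position (i, j), the step at which that cell was added to P.
  Insert 3 (step 1): P = [3];  Q = [1]
  Insert 1 (step 2): P = [1] / [3];  Q = [1] / [2]
  Insert 2 (step 3): P = [1, 2] / [3];  Q = [1, 3] / [2]
  Insert 5 (step 4): P = [1, 2, 5] / [3];  Q = [1, 3, 4] / [2]
  Insert 6 (step 5): P = [1, 2, 5, 6] / [3];  Q = [1, 3, 4, 5] / [2]
  Insert 8 (step 6): P = [1, 2, 5, 6, 8] / [3];  Q = [1, 3, 4, 5, 6] / [2]
  Insert 7 (step 7): P = [1, 2, 5, 6, 7] / [3, 8];  Q = [1, 3, 4, 5, 6] / [2, 7]
  Insert 4 (step 8): P = [1, 2, 4, 6, 7] / [3, 5] / [8];  Q = [1, 3, 4, 5, 6] / [2, 7] / [8]
  Insert 9 (step 9): P = [1, 2, 4, 6, 7, 9] / [3, 5] / [8];  Q = [1, 3, 4, 5, 6, 9] / [2, 7] / [8]
Final shape: (6, 2, 1).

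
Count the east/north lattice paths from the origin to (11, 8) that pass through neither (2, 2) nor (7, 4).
Number of paths = 31272

Inclusion–exclusion. Total paths: C(19, 11) = 75582. Through P₁: C(4, 2)·C(15, 9) = 30030. Through P₂: C(11, 7)·C(8, 4) = 23100. Since P₁ is strictly southwest of P₂, a monotone path through both must visit P₁ then P₂; paths through both = C(4, 2)·C(7, 5)·C(8, 4) = 8820. Avoid both = 75582 − 30030 − 23100 + 8820 = 31272.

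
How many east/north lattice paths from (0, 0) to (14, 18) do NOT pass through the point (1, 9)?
Number of paths = 466461400

Total paths from (0, 0) to (14, 18): C(32, 14) = 471435600. Paths through (1, 9): (paths (0, 0) → (1, 9)) × (paths (1, 9) → (14, 18)) = C(10, 1) · C(22, 13) = 10 · 497420 = 4974200. Avoidance count = 471435600 − 4974200 = 466461400.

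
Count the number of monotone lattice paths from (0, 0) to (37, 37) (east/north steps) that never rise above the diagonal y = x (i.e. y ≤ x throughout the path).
Number of paths = 45950804324621742364

By the reflection principle (André's argument), the number of monotone paths to (37, 37) with n ≤ m that never go above y = x is C(74, 37) − C(74, 38) = 1746130564335626209832 − 1700179760011004467468 = 45950804324621742364.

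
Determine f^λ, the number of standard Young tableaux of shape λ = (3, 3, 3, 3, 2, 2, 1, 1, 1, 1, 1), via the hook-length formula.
# SYT of shape (3, 3, 3, 3, 2, 2, 1, 1, 1, 1, 1) = 10988460

Hook-length formula: f^λ = n! / Π hook(c), product over all cells c of the Young diagram. For λ = (3, 3, 3, 3, 2, 2, 1, 1, 1, 1, 1), n = 21 boxes. Hook lengths by row (left-to-right, top-to-bottom): [13, 7, 4]; [12, 6, 3]; [11, 5, 2]; [10, 4, 1]; [8, 2]; [7, 1]; [5]; [4]; [3]; [2]; [1]. Product of hooks = 4649508864000. So f^λ = 21! / 4649508864000 = 51090942171709440000 / 4649508864000 = 10988460.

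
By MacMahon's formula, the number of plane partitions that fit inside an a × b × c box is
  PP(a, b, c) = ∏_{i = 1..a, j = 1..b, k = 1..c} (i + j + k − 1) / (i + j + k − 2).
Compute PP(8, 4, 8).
PP(8, 4, 8) = 15484613937936

Evaluate the triple product over i = 1..8, j = 1..4, k = 1..8. The factors are (2/1) · (3/2) · (4/3) · (5/4) · (6/5) · (7/6) · (8/7) · (9/8) · … (256 factors total). The numerators and denominators telescope so the product is an integer; carrying out the multiplication exactly gives PP(8, 4, 8) = 15484613937936.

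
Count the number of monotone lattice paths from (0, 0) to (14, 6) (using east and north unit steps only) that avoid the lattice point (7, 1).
Number of paths = 32424

Total paths from (0, 0) to (14, 6): C(20, 14) = 38760. Paths through (7, 1): (paths (0, 0) → (7, 1)) × (paths (7, 1) → (14, 6)) = C(8, 7) · C(12, 7) = 8 · 792 = 6336. Avoidance count = 38760 − 6336 = 32424.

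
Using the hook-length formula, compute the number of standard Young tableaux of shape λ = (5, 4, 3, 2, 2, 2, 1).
# SYT of shape (5, 4, 3, 2, 2, 2, 1) = 34398208

Hook-length formula: f^λ = n! / Π hook(c), product over all cells c of the Young diagram. For λ = (5, 4, 3, 2, 2, 2, 1), n = 19 boxes. Hook lengths by row (left-to-right, top-to-bottom): [11, 9, 5, 3, 1]; [9, 7, 3, 1]; [7, 5, 1]; [5, 3]; [4, 2]; [3, 1]; [1]. Product of hooks = 3536379000. So f^λ = 19! / 3536379000 = 121645100408832000 / 3536379000 = 34398208.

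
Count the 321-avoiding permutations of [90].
C_90 = 1000134600800354781929399250536541864362461089950800

These 321-avoiding permutations are counted by the Catalan number C_n = (1/(n + 1)) · C(2n, n). For n = 90: C_90 = (1/91) · C(180, 90) = 91012248672832285155575331798825309656983959185522800/91 = 1000134600800354781929399250536541864362461089950800.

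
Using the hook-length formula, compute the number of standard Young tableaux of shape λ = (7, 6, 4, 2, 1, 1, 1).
# SYT of shape (7, 6, 4, 2, 1, 1, 1) = 3223281600

Hook-length formula: f^λ = n! / Π hook(c), product over all cells c of the Young diagram. For λ = (7, 6, 4, 2, 1, 1, 1), n = 22 boxes. Hook lengths by row (left-to-right, top-to-bottom): [13, 9, 7, 6, 4, 3, 1]; [11, 7, 5, 4, 2, 1]; [8, 4, 2, 1]; [5, 1]; [3]; [2]; [1]. Product of hooks = 348713164800. So f^λ = 22! / 348713164800 = 1124000727777607680000 / 348713164800 = 3223281600.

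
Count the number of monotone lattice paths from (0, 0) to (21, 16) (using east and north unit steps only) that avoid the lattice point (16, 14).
Number of paths = 9821898495

Total paths from (0, 0) to (21, 16): C(37, 21) = 12875774670. Paths through (16, 14): (paths (0, 0) → (16, 14)) × (paths (16, 14) → (21, 16)) = C(30, 16) · C(7, 5) = 145422675 · 21 = 3053876175. Avoidance count = 12875774670 − 3053876175 = 9821898495.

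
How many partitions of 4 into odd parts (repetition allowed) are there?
p_odd(4) = 2

Partitions of 4 using only odd parts 1, 3, 5, …: 3+1, 1+1+1+1. There are 2. (Euler: this equals q(4), the number of distinct-part partitions.)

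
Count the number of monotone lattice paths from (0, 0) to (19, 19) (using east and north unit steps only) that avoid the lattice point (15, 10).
Number of paths = 33008100400

Total paths from (0, 0) to (19, 19): C(38, 19) = 35345263800. Paths through (15, 10): (paths (0, 0) → (15, 10)) × (paths (15, 10) → (19, 19)) = C(25, 15) · C(13, 4) = 3268760 · 715 = 2337163400. Avoidance count = 35345263800 − 2337163400 = 33008100400.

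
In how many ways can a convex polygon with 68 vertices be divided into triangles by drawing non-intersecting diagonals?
C_66 = 5632681584560312734993915705849145100

These polygon triangulations are counted by the Catalan number C_n = (1/(n + 1)) · C(2n, n). For n = 66: C_66 = (1/67) · C(132, 66) = 377389666165540953244592352291892721700/67 = 5632681584560312734993915705849145100.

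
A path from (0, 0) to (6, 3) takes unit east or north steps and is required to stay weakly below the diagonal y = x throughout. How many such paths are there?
Number of paths = 48

By the reflection principle (André's argument), the number of monotone paths to (6, 3) with n ≤ m that never go above y = x is C(9, 6) − C(9, 7) = 84 − 36 = 48.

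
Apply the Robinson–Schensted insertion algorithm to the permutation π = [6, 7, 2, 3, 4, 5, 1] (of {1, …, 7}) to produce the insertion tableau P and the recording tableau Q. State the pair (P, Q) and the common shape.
P = [1, 3, 4, 5] / [2, 7] / [6];  Q = [1, 2, 5, 6] / [3, 4] / [7];  common shape = (4, 2, 1)

Row-insert the values π_1, π_2, … into P one at a time, bumping the leftmost entry strictly greater than the inserted value down to the next row. The recording tableau Q records, in position (i, j), the step at which that cell was added to P.
  Insert 6 (step 1): P = [6];  Q = [1]
  Insert 7 (step 2): P = [6, 7];  Q = [1, 2]
  Insert 2 (step 3): P = [2, 7] / [6];  Q = [1, 2] / [3]
  Insert 3 (step 4): P = [2, 3] / [6, 7];  Q = [1, 2] / [3, 4]
  Insert 4 (step 5): P = [2, 3, 4] / [6, 7];  Q = [1, 2, 5] / [3, 4]
  Insert 5 (step 6): P = [2, 3, 4, 5] / [6, 7];  Q = [1, 2, 5, 6] / [3, 4]
  Insert 1 (step 7): P = [1, 3, 4, 5] / [2, 7] / [6];  Q = [1, 2, 5, 6] / [3, 4] / [7]
Final shape: (4, 2, 1).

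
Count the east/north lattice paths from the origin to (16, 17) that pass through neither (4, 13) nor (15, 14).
Number of paths = 852350710

Inclusion–exclusion. Total paths: C(33, 16) = 1166803110. Through P₁: C(17, 4)·C(16, 12) = 4331600. Through P₂: C(29, 15)·C(4, 1) = 310235040. Since P₁ is strictly southwest of P₂, a monotone path through both must visit P₁ then P₂; paths through both = C(17, 4)·C(12, 11)·C(4, 1) = 114240. Avoid both = 1166803110 − 4331600 − 310235040 + 114240 = 852350710.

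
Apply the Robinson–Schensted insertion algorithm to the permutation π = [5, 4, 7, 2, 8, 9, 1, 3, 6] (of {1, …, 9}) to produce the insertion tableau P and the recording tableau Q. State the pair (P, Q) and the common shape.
P = [1, 3, 6, 9] / [2, 7, 8] / [4] / [5];  Q = [1, 3, 5, 6] / [2, 8, 9] / [4] / [7];  common shape = (4, 3, 1, 1)

Row-insert the values π_1, π_2, … into P one at a time, bumping the leftmost entry strictly greater than the inserted value down to the next row. The recording tableau Q records, in position (i, j), the step at which that cell was added to P.
  Insert 5 (step 1): P = [5];  Q = [1]
  Insert 4 (step 2): P = [4] / [5];  Q = [1] / [2]
  Insert 7 (step 3): P = [4, 7] / [5];  Q = [1, 3] / [2]
  Insert 2 (step 4): P = [2, 7] / [4] / [5];  Q = [1, 3] / [2] / [4]
  Insert 8 (step 5): P = [2, 7, 8] / [4] / [5];  Q = [1, 3, 5] / [2] / [4]
  Insert 9 (step 6): P = [2, 7, 8, 9] / [4] / [5];  Q = [1, 3, 5, 6] / [2] / [4]
  Insert 1 (step 7): P = [1, 7, 8, 9] / [2] / [4] / [5];  Q = [1, 3, 5, 6] / [2] / [4] / [7]
  Insert 3 (step 8): P = [1, 3, 8, 9] / [2, 7] / [4] / [5];  Q = [1, 3, 5, 6] / [2, 8] / [4] / [7]
  Insert 6 (step 9): P = [1, 3, 6, 9] / [2, 7, 8] / [4] / [5];  Q = [1, 3, 5, 6] / [2, 8, 9] / [4] / [7]
Final shape: (4, 3, 1, 1).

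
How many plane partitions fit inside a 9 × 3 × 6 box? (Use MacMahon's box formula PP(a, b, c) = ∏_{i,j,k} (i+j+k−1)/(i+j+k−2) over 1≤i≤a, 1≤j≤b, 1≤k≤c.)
PP(9, 3, 6) = 2530768240

Evaluate the triple product over i = 1..9, j = 1..3, k = 1..6. The factors are (2/1) · (3/2) · (4/3) · (5/4) · (6/5) · (7/6) · (3/2) · (4/3) · … (162 factors total). The numerators and denominators telescope so the product is an integer; carrying out the multiplication exactly gives PP(9, 3, 6) = 2530768240.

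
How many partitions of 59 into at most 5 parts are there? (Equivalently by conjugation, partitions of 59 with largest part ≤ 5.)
p(59, parts ≤ 5) = 6747

Use the recurrence p(n, m) = p(n, m−1) + p(n−m, m): either the largest part is < m (count p(n, m−1)) or the largest part is exactly m (remove one copy of m, count p(n−m, m)). With p(0, ·) = 1 this gives p(59, parts ≤ 5) = 6747. (By conjugating Young diagrams, this also counts partitions of 59 into at most 5 parts.)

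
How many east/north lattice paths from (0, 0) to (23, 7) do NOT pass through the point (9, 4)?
Number of paths = 1549600

Total paths from (0, 0) to (23, 7): C(30, 23) = 2035800. Paths through (9, 4): (paths (0, 0) → (9, 4)) × (paths (9, 4) → (23, 7)) = C(13, 9) · C(17, 14) = 715 · 680 = 486200. Avoidance count = 2035800 − 486200 = 1549600.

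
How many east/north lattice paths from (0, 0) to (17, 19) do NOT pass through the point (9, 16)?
Number of paths = 8260405725

Total paths from (0, 0) to (17, 19): C(36, 17) = 8597496600. Paths through (9, 16): (paths (0, 0) → (9, 16)) × (paths (9, 16) → (17, 19)) = C(25, 9) · C(11, 8) = 2042975 · 165 = 337090875. Avoidance count = 8597496600 − 337090875 = 8260405725.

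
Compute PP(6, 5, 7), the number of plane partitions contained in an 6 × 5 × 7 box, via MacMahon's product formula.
PP(6, 5, 7) = 739309710568

Evaluate the triple product over i = 1..6, j = 1..5, k = 1..7. The factors are (2/1) · (3/2) · (4/3) · (5/4) · (6/5) · (7/6) · (8/7) · (3/2) · … (210 factors total). The numerators and denominators telescope so the product is an integer; carrying out the multiplication exactly gives PP(6, 5, 7) = 739309710568.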